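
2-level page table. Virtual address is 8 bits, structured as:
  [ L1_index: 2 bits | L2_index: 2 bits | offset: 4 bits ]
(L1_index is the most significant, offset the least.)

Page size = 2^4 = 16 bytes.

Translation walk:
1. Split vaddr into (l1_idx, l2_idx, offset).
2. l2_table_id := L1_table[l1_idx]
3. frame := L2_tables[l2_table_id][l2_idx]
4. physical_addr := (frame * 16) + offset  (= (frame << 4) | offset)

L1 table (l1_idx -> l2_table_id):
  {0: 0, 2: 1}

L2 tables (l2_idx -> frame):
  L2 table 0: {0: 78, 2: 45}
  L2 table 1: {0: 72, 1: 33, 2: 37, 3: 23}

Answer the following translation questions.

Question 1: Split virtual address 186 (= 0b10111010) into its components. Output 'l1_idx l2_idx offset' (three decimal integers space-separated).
vaddr = 186 = 0b10111010
  top 2 bits -> l1_idx = 2
  next 2 bits -> l2_idx = 3
  bottom 4 bits -> offset = 10

Answer: 2 3 10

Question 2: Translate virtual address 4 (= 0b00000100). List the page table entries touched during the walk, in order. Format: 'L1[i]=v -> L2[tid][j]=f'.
Answer: L1[0]=0 -> L2[0][0]=78

Derivation:
vaddr = 4 = 0b00000100
Split: l1_idx=0, l2_idx=0, offset=4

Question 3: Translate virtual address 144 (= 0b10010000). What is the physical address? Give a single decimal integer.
Answer: 528

Derivation:
vaddr = 144 = 0b10010000
Split: l1_idx=2, l2_idx=1, offset=0
L1[2] = 1
L2[1][1] = 33
paddr = 33 * 16 + 0 = 528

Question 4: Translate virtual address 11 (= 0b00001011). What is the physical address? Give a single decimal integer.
vaddr = 11 = 0b00001011
Split: l1_idx=0, l2_idx=0, offset=11
L1[0] = 0
L2[0][0] = 78
paddr = 78 * 16 + 11 = 1259

Answer: 1259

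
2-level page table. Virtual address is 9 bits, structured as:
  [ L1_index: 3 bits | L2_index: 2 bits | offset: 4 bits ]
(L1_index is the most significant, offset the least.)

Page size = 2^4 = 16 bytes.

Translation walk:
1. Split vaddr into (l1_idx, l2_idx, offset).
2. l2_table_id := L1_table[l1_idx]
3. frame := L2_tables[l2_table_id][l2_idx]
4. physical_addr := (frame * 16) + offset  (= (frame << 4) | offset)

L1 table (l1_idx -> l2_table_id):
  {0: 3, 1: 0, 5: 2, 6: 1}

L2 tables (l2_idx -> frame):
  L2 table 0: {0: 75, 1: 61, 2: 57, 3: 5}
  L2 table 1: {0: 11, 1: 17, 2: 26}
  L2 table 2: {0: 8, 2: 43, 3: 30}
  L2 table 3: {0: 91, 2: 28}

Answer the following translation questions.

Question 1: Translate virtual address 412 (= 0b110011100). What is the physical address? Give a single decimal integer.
Answer: 284

Derivation:
vaddr = 412 = 0b110011100
Split: l1_idx=6, l2_idx=1, offset=12
L1[6] = 1
L2[1][1] = 17
paddr = 17 * 16 + 12 = 284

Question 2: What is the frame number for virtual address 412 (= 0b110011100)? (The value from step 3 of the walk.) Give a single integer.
vaddr = 412: l1_idx=6, l2_idx=1
L1[6] = 1; L2[1][1] = 17

Answer: 17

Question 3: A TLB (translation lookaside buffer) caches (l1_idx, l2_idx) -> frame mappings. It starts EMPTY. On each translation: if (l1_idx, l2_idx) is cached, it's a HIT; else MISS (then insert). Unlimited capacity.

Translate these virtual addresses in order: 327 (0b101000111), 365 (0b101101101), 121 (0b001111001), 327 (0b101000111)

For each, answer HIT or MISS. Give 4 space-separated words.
vaddr=327: (5,0) not in TLB -> MISS, insert
vaddr=365: (5,2) not in TLB -> MISS, insert
vaddr=121: (1,3) not in TLB -> MISS, insert
vaddr=327: (5,0) in TLB -> HIT

Answer: MISS MISS MISS HIT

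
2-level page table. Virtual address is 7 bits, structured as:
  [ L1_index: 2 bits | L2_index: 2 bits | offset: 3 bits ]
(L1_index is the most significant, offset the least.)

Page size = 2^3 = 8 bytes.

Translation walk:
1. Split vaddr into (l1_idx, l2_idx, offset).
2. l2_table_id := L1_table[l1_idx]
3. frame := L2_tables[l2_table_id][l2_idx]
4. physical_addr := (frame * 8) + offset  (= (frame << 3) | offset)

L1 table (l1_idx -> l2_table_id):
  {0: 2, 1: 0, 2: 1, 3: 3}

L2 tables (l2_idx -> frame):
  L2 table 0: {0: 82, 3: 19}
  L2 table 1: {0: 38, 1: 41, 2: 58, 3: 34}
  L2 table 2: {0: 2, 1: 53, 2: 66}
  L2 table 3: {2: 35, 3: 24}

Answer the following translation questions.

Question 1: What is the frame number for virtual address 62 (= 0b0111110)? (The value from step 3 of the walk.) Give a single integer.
vaddr = 62: l1_idx=1, l2_idx=3
L1[1] = 0; L2[0][3] = 19

Answer: 19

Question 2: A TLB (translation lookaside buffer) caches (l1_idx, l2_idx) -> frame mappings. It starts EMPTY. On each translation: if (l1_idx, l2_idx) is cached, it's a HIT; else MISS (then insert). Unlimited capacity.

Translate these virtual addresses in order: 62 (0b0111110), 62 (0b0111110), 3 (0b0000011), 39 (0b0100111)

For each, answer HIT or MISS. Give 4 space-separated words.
vaddr=62: (1,3) not in TLB -> MISS, insert
vaddr=62: (1,3) in TLB -> HIT
vaddr=3: (0,0) not in TLB -> MISS, insert
vaddr=39: (1,0) not in TLB -> MISS, insert

Answer: MISS HIT MISS MISS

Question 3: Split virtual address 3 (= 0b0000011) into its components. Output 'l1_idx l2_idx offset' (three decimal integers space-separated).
vaddr = 3 = 0b0000011
  top 2 bits -> l1_idx = 0
  next 2 bits -> l2_idx = 0
  bottom 3 bits -> offset = 3

Answer: 0 0 3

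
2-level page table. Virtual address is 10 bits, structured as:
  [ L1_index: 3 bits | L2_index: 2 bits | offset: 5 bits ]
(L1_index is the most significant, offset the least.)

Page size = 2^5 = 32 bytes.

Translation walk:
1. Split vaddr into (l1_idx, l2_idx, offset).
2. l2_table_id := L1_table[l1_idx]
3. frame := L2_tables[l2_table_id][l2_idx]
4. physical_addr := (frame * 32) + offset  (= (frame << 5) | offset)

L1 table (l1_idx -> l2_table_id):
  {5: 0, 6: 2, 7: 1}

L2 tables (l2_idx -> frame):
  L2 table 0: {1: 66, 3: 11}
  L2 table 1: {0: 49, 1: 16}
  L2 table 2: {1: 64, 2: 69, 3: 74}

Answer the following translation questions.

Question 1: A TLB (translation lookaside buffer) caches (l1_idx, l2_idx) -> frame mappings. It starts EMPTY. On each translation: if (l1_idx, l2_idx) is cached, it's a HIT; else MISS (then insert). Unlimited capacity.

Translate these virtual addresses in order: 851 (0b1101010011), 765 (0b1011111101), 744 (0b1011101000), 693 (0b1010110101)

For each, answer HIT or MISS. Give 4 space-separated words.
Answer: MISS MISS HIT MISS

Derivation:
vaddr=851: (6,2) not in TLB -> MISS, insert
vaddr=765: (5,3) not in TLB -> MISS, insert
vaddr=744: (5,3) in TLB -> HIT
vaddr=693: (5,1) not in TLB -> MISS, insert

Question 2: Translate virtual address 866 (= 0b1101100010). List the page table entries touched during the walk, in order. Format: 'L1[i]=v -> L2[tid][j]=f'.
Answer: L1[6]=2 -> L2[2][3]=74

Derivation:
vaddr = 866 = 0b1101100010
Split: l1_idx=6, l2_idx=3, offset=2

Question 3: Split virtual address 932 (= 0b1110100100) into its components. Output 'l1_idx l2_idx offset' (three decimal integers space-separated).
vaddr = 932 = 0b1110100100
  top 3 bits -> l1_idx = 7
  next 2 bits -> l2_idx = 1
  bottom 5 bits -> offset = 4

Answer: 7 1 4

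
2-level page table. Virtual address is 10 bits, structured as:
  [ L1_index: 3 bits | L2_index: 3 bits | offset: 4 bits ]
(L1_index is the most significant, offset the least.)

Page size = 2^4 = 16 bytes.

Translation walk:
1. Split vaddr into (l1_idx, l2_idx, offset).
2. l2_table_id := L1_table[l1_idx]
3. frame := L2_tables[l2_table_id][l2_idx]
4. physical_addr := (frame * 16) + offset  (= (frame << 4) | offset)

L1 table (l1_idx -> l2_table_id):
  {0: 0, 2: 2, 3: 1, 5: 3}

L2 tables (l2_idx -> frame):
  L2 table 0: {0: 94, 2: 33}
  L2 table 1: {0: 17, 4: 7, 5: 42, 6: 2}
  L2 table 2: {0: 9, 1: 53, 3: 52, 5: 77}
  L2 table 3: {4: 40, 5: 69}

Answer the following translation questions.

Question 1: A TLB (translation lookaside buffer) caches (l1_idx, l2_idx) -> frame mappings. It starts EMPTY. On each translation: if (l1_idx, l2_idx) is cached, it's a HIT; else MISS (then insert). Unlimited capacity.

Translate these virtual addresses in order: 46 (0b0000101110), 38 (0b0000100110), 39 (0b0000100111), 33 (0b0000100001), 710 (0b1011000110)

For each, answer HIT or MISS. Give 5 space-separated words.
vaddr=46: (0,2) not in TLB -> MISS, insert
vaddr=38: (0,2) in TLB -> HIT
vaddr=39: (0,2) in TLB -> HIT
vaddr=33: (0,2) in TLB -> HIT
vaddr=710: (5,4) not in TLB -> MISS, insert

Answer: MISS HIT HIT HIT MISS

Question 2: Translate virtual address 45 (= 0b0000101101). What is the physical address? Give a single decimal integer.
vaddr = 45 = 0b0000101101
Split: l1_idx=0, l2_idx=2, offset=13
L1[0] = 0
L2[0][2] = 33
paddr = 33 * 16 + 13 = 541

Answer: 541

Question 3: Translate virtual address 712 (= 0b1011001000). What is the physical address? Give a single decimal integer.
vaddr = 712 = 0b1011001000
Split: l1_idx=5, l2_idx=4, offset=8
L1[5] = 3
L2[3][4] = 40
paddr = 40 * 16 + 8 = 648

Answer: 648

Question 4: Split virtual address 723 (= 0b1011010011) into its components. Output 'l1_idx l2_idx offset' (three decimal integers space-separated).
Answer: 5 5 3

Derivation:
vaddr = 723 = 0b1011010011
  top 3 bits -> l1_idx = 5
  next 3 bits -> l2_idx = 5
  bottom 4 bits -> offset = 3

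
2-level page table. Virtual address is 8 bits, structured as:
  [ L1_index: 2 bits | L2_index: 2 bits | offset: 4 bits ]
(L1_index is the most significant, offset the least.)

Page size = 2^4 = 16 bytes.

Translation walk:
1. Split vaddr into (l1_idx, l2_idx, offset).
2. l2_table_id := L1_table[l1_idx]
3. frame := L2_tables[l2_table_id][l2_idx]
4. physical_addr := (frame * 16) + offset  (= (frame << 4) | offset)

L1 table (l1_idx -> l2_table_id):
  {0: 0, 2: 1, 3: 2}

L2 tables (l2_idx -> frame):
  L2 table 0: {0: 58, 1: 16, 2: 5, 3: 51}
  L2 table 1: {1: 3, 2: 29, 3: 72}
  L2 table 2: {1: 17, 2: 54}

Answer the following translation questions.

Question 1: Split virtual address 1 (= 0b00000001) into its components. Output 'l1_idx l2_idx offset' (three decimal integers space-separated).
Answer: 0 0 1

Derivation:
vaddr = 1 = 0b00000001
  top 2 bits -> l1_idx = 0
  next 2 bits -> l2_idx = 0
  bottom 4 bits -> offset = 1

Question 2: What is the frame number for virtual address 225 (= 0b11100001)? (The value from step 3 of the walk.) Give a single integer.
Answer: 54

Derivation:
vaddr = 225: l1_idx=3, l2_idx=2
L1[3] = 2; L2[2][2] = 54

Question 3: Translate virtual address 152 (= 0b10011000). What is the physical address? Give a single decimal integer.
vaddr = 152 = 0b10011000
Split: l1_idx=2, l2_idx=1, offset=8
L1[2] = 1
L2[1][1] = 3
paddr = 3 * 16 + 8 = 56

Answer: 56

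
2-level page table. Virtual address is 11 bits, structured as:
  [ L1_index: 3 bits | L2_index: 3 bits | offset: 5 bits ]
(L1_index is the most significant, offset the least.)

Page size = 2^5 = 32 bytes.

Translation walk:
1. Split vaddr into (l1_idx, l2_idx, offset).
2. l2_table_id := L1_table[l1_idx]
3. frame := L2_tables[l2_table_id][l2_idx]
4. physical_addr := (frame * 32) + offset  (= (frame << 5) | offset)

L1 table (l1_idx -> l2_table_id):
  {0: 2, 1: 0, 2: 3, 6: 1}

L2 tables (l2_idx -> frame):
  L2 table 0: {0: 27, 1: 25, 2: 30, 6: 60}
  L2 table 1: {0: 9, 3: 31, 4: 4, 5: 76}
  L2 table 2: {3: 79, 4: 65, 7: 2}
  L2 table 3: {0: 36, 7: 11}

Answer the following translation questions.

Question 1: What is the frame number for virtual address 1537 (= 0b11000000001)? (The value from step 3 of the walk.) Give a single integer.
vaddr = 1537: l1_idx=6, l2_idx=0
L1[6] = 1; L2[1][0] = 9

Answer: 9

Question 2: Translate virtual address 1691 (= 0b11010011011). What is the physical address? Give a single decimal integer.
vaddr = 1691 = 0b11010011011
Split: l1_idx=6, l2_idx=4, offset=27
L1[6] = 1
L2[1][4] = 4
paddr = 4 * 32 + 27 = 155

Answer: 155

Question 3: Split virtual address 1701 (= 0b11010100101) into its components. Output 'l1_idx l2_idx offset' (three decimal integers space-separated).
Answer: 6 5 5

Derivation:
vaddr = 1701 = 0b11010100101
  top 3 bits -> l1_idx = 6
  next 3 bits -> l2_idx = 5
  bottom 5 bits -> offset = 5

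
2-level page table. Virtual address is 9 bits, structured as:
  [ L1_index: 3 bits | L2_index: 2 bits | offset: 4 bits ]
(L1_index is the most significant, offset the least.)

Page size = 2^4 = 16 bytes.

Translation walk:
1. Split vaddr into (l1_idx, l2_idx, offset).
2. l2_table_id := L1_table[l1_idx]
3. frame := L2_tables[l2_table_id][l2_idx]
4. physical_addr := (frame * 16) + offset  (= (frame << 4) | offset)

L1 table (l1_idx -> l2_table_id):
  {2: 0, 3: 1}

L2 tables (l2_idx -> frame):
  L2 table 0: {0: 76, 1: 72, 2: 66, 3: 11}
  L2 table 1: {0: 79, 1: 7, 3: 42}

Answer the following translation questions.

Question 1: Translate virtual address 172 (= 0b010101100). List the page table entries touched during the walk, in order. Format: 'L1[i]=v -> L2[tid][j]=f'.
Answer: L1[2]=0 -> L2[0][2]=66

Derivation:
vaddr = 172 = 0b010101100
Split: l1_idx=2, l2_idx=2, offset=12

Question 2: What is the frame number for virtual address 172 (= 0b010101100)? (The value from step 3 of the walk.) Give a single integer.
vaddr = 172: l1_idx=2, l2_idx=2
L1[2] = 0; L2[0][2] = 66

Answer: 66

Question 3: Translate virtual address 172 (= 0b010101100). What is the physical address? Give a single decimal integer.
vaddr = 172 = 0b010101100
Split: l1_idx=2, l2_idx=2, offset=12
L1[2] = 0
L2[0][2] = 66
paddr = 66 * 16 + 12 = 1068

Answer: 1068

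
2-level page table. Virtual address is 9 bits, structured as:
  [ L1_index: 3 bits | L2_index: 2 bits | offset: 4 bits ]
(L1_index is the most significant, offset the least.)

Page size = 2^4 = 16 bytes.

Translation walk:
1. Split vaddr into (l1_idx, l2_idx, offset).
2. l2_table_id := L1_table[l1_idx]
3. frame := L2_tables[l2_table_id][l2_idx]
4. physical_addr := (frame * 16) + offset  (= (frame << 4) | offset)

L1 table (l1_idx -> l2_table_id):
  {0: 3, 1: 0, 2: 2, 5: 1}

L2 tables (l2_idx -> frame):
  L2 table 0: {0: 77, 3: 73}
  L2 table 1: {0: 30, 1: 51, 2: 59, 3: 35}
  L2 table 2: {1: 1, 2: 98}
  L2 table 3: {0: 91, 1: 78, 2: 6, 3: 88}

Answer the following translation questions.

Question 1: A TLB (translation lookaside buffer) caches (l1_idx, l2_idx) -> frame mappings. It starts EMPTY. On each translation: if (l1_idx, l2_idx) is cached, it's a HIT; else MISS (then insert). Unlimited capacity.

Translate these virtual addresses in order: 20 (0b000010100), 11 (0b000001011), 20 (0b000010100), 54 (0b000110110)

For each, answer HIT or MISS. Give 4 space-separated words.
vaddr=20: (0,1) not in TLB -> MISS, insert
vaddr=11: (0,0) not in TLB -> MISS, insert
vaddr=20: (0,1) in TLB -> HIT
vaddr=54: (0,3) not in TLB -> MISS, insert

Answer: MISS MISS HIT MISS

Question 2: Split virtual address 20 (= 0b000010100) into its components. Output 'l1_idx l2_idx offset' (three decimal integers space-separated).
vaddr = 20 = 0b000010100
  top 3 bits -> l1_idx = 0
  next 2 bits -> l2_idx = 1
  bottom 4 bits -> offset = 4

Answer: 0 1 4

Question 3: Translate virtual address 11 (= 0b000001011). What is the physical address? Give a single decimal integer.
Answer: 1467

Derivation:
vaddr = 11 = 0b000001011
Split: l1_idx=0, l2_idx=0, offset=11
L1[0] = 3
L2[3][0] = 91
paddr = 91 * 16 + 11 = 1467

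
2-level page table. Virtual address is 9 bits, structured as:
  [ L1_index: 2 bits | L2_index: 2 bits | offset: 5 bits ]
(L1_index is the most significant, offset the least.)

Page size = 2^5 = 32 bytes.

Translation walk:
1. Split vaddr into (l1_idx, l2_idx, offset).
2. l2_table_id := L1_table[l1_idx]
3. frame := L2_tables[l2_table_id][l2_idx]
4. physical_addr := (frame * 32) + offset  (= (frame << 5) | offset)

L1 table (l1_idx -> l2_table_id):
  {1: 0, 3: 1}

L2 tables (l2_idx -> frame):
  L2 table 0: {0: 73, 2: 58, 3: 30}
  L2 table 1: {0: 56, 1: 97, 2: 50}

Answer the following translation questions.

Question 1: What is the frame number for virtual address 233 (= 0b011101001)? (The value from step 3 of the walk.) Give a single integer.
vaddr = 233: l1_idx=1, l2_idx=3
L1[1] = 0; L2[0][3] = 30

Answer: 30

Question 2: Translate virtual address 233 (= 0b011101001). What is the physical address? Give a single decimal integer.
Answer: 969

Derivation:
vaddr = 233 = 0b011101001
Split: l1_idx=1, l2_idx=3, offset=9
L1[1] = 0
L2[0][3] = 30
paddr = 30 * 32 + 9 = 969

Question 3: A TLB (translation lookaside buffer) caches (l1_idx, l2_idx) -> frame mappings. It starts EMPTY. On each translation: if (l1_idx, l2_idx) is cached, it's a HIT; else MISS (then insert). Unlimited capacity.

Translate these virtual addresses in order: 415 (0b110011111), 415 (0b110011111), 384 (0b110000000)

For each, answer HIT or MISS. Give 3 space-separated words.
vaddr=415: (3,0) not in TLB -> MISS, insert
vaddr=415: (3,0) in TLB -> HIT
vaddr=384: (3,0) in TLB -> HIT

Answer: MISS HIT HIT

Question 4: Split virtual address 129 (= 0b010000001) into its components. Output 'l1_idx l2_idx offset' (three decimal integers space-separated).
vaddr = 129 = 0b010000001
  top 2 bits -> l1_idx = 1
  next 2 bits -> l2_idx = 0
  bottom 5 bits -> offset = 1

Answer: 1 0 1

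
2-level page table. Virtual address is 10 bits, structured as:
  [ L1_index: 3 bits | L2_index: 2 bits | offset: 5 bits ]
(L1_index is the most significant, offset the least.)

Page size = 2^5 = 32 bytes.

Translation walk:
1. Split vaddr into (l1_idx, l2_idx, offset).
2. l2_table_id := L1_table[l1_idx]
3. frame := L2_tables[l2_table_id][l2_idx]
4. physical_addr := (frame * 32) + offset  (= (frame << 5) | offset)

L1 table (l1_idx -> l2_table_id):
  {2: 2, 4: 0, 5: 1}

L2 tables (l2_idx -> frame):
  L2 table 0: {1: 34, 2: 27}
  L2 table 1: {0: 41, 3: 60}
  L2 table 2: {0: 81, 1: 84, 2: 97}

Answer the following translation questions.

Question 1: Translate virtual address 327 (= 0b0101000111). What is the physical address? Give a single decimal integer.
vaddr = 327 = 0b0101000111
Split: l1_idx=2, l2_idx=2, offset=7
L1[2] = 2
L2[2][2] = 97
paddr = 97 * 32 + 7 = 3111

Answer: 3111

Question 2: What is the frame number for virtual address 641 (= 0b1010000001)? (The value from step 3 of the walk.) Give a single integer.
Answer: 41

Derivation:
vaddr = 641: l1_idx=5, l2_idx=0
L1[5] = 1; L2[1][0] = 41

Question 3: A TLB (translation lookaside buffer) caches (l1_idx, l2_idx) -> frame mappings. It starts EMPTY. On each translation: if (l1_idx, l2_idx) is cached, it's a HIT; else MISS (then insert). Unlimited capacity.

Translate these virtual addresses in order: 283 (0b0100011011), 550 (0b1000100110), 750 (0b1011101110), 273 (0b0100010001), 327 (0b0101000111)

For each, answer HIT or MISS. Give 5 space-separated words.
Answer: MISS MISS MISS HIT MISS

Derivation:
vaddr=283: (2,0) not in TLB -> MISS, insert
vaddr=550: (4,1) not in TLB -> MISS, insert
vaddr=750: (5,3) not in TLB -> MISS, insert
vaddr=273: (2,0) in TLB -> HIT
vaddr=327: (2,2) not in TLB -> MISS, insert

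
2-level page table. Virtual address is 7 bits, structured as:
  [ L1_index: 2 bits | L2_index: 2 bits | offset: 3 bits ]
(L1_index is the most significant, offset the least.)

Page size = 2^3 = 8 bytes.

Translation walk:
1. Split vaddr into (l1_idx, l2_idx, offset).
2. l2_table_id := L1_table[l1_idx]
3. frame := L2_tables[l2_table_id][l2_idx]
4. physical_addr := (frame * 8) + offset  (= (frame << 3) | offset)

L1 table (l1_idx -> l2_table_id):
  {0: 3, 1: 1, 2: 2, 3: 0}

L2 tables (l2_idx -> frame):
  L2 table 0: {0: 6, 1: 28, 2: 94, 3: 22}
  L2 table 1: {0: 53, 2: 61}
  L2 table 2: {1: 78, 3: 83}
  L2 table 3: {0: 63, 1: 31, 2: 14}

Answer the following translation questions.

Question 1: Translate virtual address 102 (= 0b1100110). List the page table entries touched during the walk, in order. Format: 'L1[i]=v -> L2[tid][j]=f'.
vaddr = 102 = 0b1100110
Split: l1_idx=3, l2_idx=0, offset=6

Answer: L1[3]=0 -> L2[0][0]=6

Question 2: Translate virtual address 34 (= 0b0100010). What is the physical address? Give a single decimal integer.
Answer: 426

Derivation:
vaddr = 34 = 0b0100010
Split: l1_idx=1, l2_idx=0, offset=2
L1[1] = 1
L2[1][0] = 53
paddr = 53 * 8 + 2 = 426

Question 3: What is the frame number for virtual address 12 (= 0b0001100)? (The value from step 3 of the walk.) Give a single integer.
Answer: 31

Derivation:
vaddr = 12: l1_idx=0, l2_idx=1
L1[0] = 3; L2[3][1] = 31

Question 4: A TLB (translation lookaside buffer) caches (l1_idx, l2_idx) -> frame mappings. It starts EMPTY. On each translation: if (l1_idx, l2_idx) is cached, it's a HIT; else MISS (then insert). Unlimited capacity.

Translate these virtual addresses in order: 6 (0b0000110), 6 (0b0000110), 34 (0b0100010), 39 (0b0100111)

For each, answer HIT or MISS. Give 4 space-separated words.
Answer: MISS HIT MISS HIT

Derivation:
vaddr=6: (0,0) not in TLB -> MISS, insert
vaddr=6: (0,0) in TLB -> HIT
vaddr=34: (1,0) not in TLB -> MISS, insert
vaddr=39: (1,0) in TLB -> HIT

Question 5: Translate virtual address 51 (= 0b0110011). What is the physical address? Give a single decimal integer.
Answer: 491

Derivation:
vaddr = 51 = 0b0110011
Split: l1_idx=1, l2_idx=2, offset=3
L1[1] = 1
L2[1][2] = 61
paddr = 61 * 8 + 3 = 491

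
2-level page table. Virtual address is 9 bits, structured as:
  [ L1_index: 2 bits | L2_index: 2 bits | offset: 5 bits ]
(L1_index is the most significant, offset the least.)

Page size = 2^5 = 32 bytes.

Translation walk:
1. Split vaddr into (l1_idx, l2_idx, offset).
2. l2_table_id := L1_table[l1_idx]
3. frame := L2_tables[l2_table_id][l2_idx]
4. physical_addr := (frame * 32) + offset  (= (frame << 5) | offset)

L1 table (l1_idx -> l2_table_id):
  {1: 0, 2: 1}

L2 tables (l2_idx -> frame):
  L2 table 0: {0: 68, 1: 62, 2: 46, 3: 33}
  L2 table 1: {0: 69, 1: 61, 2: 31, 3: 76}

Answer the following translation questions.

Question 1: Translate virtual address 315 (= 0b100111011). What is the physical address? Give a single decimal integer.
vaddr = 315 = 0b100111011
Split: l1_idx=2, l2_idx=1, offset=27
L1[2] = 1
L2[1][1] = 61
paddr = 61 * 32 + 27 = 1979

Answer: 1979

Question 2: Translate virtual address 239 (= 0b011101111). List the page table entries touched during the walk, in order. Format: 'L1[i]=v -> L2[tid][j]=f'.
vaddr = 239 = 0b011101111
Split: l1_idx=1, l2_idx=3, offset=15

Answer: L1[1]=0 -> L2[0][3]=33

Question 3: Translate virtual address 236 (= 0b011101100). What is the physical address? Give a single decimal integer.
Answer: 1068

Derivation:
vaddr = 236 = 0b011101100
Split: l1_idx=1, l2_idx=3, offset=12
L1[1] = 0
L2[0][3] = 33
paddr = 33 * 32 + 12 = 1068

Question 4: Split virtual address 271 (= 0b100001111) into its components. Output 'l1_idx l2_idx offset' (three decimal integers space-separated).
vaddr = 271 = 0b100001111
  top 2 bits -> l1_idx = 2
  next 2 bits -> l2_idx = 0
  bottom 5 bits -> offset = 15

Answer: 2 0 15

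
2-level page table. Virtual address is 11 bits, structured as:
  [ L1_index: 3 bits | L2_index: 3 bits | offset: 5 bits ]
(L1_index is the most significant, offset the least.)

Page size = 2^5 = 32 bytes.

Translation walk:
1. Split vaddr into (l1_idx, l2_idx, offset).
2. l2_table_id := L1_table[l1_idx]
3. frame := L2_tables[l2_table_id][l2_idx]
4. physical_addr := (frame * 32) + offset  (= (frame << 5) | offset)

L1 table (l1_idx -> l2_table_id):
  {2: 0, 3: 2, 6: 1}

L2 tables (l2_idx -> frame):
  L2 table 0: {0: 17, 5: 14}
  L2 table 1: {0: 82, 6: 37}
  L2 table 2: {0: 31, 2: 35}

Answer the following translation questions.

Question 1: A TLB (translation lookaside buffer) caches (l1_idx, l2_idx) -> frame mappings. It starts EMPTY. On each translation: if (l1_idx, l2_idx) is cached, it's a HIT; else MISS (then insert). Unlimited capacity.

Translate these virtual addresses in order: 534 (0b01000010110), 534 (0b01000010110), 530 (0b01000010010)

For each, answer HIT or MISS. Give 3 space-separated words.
Answer: MISS HIT HIT

Derivation:
vaddr=534: (2,0) not in TLB -> MISS, insert
vaddr=534: (2,0) in TLB -> HIT
vaddr=530: (2,0) in TLB -> HIT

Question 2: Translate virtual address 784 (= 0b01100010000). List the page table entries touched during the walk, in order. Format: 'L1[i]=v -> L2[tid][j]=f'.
vaddr = 784 = 0b01100010000
Split: l1_idx=3, l2_idx=0, offset=16

Answer: L1[3]=2 -> L2[2][0]=31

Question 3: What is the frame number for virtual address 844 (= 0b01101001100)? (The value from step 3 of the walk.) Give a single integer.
Answer: 35

Derivation:
vaddr = 844: l1_idx=3, l2_idx=2
L1[3] = 2; L2[2][2] = 35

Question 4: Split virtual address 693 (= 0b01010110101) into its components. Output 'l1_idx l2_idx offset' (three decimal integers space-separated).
Answer: 2 5 21

Derivation:
vaddr = 693 = 0b01010110101
  top 3 bits -> l1_idx = 2
  next 3 bits -> l2_idx = 5
  bottom 5 bits -> offset = 21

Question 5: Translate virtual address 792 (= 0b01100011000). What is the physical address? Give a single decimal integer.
Answer: 1016

Derivation:
vaddr = 792 = 0b01100011000
Split: l1_idx=3, l2_idx=0, offset=24
L1[3] = 2
L2[2][0] = 31
paddr = 31 * 32 + 24 = 1016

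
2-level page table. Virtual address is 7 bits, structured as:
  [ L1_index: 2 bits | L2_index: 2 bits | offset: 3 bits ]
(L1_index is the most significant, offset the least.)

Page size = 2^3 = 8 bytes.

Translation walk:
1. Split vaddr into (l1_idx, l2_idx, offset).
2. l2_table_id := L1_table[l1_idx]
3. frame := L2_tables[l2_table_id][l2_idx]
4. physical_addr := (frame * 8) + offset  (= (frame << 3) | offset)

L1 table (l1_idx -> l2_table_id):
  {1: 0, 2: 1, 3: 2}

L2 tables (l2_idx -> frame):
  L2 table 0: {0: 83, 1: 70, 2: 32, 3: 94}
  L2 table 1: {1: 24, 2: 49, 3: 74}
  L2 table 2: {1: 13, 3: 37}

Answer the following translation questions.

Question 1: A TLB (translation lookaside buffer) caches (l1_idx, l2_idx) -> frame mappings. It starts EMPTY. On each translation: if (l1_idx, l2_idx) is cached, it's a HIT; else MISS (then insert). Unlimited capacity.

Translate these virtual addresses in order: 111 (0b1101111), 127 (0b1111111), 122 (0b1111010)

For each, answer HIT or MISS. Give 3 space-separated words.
vaddr=111: (3,1) not in TLB -> MISS, insert
vaddr=127: (3,3) not in TLB -> MISS, insert
vaddr=122: (3,3) in TLB -> HIT

Answer: MISS MISS HIT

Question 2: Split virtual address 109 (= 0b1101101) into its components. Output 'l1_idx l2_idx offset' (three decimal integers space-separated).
Answer: 3 1 5

Derivation:
vaddr = 109 = 0b1101101
  top 2 bits -> l1_idx = 3
  next 2 bits -> l2_idx = 1
  bottom 3 bits -> offset = 5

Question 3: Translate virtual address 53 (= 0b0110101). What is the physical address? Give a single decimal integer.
Answer: 261

Derivation:
vaddr = 53 = 0b0110101
Split: l1_idx=1, l2_idx=2, offset=5
L1[1] = 0
L2[0][2] = 32
paddr = 32 * 8 + 5 = 261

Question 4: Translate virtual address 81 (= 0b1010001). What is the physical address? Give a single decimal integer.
Answer: 393

Derivation:
vaddr = 81 = 0b1010001
Split: l1_idx=2, l2_idx=2, offset=1
L1[2] = 1
L2[1][2] = 49
paddr = 49 * 8 + 1 = 393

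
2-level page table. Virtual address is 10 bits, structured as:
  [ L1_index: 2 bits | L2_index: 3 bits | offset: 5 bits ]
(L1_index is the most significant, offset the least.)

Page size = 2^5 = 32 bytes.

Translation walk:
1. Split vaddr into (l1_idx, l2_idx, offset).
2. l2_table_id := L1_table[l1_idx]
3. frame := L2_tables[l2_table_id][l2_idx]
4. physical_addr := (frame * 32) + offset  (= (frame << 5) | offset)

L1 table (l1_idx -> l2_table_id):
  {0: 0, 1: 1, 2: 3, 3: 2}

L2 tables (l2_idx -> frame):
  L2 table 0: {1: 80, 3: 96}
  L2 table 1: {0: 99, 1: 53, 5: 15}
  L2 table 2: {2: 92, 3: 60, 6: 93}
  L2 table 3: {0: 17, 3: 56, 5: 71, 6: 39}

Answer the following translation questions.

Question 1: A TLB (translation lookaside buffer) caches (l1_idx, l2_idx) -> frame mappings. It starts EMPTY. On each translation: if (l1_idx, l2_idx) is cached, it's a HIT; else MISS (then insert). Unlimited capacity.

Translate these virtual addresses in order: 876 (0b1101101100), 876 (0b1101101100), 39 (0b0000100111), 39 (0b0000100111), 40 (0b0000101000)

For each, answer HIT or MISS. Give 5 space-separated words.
Answer: MISS HIT MISS HIT HIT

Derivation:
vaddr=876: (3,3) not in TLB -> MISS, insert
vaddr=876: (3,3) in TLB -> HIT
vaddr=39: (0,1) not in TLB -> MISS, insert
vaddr=39: (0,1) in TLB -> HIT
vaddr=40: (0,1) in TLB -> HIT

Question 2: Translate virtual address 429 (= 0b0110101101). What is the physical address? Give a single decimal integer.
vaddr = 429 = 0b0110101101
Split: l1_idx=1, l2_idx=5, offset=13
L1[1] = 1
L2[1][5] = 15
paddr = 15 * 32 + 13 = 493

Answer: 493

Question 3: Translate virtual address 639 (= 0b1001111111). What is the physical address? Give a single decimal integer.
vaddr = 639 = 0b1001111111
Split: l1_idx=2, l2_idx=3, offset=31
L1[2] = 3
L2[3][3] = 56
paddr = 56 * 32 + 31 = 1823

Answer: 1823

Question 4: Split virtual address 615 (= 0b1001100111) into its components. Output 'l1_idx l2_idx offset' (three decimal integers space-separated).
Answer: 2 3 7

Derivation:
vaddr = 615 = 0b1001100111
  top 2 bits -> l1_idx = 2
  next 3 bits -> l2_idx = 3
  bottom 5 bits -> offset = 7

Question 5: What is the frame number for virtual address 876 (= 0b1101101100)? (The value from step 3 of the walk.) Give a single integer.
Answer: 60

Derivation:
vaddr = 876: l1_idx=3, l2_idx=3
L1[3] = 2; L2[2][3] = 60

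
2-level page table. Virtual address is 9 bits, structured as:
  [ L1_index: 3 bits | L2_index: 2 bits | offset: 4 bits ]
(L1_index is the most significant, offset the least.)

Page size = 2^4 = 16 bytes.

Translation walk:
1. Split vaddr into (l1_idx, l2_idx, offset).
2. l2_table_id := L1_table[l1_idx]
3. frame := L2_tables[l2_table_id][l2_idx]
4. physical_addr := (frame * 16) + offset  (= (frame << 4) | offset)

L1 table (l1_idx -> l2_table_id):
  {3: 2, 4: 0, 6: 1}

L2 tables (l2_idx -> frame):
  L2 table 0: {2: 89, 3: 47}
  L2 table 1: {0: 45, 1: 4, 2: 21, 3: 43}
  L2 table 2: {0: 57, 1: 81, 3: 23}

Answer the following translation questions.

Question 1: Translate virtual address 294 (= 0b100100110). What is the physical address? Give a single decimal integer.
Answer: 1430

Derivation:
vaddr = 294 = 0b100100110
Split: l1_idx=4, l2_idx=2, offset=6
L1[4] = 0
L2[0][2] = 89
paddr = 89 * 16 + 6 = 1430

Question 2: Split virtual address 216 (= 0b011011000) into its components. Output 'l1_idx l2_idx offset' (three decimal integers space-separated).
Answer: 3 1 8

Derivation:
vaddr = 216 = 0b011011000
  top 3 bits -> l1_idx = 3
  next 2 bits -> l2_idx = 1
  bottom 4 bits -> offset = 8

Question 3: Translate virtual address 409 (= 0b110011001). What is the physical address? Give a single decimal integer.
Answer: 73

Derivation:
vaddr = 409 = 0b110011001
Split: l1_idx=6, l2_idx=1, offset=9
L1[6] = 1
L2[1][1] = 4
paddr = 4 * 16 + 9 = 73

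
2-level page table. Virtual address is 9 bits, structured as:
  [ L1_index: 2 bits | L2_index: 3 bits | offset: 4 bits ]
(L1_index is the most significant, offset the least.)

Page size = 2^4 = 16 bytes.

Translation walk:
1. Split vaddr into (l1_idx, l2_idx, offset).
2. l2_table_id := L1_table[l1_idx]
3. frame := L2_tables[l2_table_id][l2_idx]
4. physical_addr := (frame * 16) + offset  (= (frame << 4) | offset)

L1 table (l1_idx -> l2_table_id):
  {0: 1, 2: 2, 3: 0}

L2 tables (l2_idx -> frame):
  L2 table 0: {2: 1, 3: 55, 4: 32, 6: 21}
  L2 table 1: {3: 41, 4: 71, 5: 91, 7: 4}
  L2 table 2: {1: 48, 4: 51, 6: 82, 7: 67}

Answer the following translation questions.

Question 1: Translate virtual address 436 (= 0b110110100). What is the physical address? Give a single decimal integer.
Answer: 884

Derivation:
vaddr = 436 = 0b110110100
Split: l1_idx=3, l2_idx=3, offset=4
L1[3] = 0
L2[0][3] = 55
paddr = 55 * 16 + 4 = 884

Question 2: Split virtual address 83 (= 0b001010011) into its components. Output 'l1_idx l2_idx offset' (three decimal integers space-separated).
vaddr = 83 = 0b001010011
  top 2 bits -> l1_idx = 0
  next 3 bits -> l2_idx = 5
  bottom 4 bits -> offset = 3

Answer: 0 5 3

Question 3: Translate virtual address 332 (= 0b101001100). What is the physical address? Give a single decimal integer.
Answer: 828

Derivation:
vaddr = 332 = 0b101001100
Split: l1_idx=2, l2_idx=4, offset=12
L1[2] = 2
L2[2][4] = 51
paddr = 51 * 16 + 12 = 828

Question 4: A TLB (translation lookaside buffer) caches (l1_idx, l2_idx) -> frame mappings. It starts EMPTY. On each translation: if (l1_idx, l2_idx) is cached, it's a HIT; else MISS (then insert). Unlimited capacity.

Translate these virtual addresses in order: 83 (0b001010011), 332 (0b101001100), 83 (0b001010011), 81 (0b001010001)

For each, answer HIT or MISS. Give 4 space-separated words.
Answer: MISS MISS HIT HIT

Derivation:
vaddr=83: (0,5) not in TLB -> MISS, insert
vaddr=332: (2,4) not in TLB -> MISS, insert
vaddr=83: (0,5) in TLB -> HIT
vaddr=81: (0,5) in TLB -> HIT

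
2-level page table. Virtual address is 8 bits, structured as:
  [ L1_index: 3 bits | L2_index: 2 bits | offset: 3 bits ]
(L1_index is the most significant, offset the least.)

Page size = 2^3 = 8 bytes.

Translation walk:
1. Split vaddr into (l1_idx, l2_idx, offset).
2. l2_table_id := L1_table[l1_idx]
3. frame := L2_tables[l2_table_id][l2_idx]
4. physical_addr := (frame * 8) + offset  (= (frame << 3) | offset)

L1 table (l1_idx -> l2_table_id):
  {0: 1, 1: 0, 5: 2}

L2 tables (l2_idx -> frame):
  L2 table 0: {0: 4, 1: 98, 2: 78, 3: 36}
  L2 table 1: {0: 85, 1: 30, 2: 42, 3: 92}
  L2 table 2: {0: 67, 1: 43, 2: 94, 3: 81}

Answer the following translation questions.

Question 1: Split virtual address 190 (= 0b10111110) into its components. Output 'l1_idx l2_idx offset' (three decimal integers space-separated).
Answer: 5 3 6

Derivation:
vaddr = 190 = 0b10111110
  top 3 bits -> l1_idx = 5
  next 2 bits -> l2_idx = 3
  bottom 3 bits -> offset = 6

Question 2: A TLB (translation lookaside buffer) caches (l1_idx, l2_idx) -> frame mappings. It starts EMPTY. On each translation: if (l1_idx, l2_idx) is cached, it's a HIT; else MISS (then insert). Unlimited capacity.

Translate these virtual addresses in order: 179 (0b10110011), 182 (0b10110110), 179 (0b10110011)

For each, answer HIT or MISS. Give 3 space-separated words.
Answer: MISS HIT HIT

Derivation:
vaddr=179: (5,2) not in TLB -> MISS, insert
vaddr=182: (5,2) in TLB -> HIT
vaddr=179: (5,2) in TLB -> HIT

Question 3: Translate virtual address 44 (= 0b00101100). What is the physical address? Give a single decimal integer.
Answer: 788

Derivation:
vaddr = 44 = 0b00101100
Split: l1_idx=1, l2_idx=1, offset=4
L1[1] = 0
L2[0][1] = 98
paddr = 98 * 8 + 4 = 788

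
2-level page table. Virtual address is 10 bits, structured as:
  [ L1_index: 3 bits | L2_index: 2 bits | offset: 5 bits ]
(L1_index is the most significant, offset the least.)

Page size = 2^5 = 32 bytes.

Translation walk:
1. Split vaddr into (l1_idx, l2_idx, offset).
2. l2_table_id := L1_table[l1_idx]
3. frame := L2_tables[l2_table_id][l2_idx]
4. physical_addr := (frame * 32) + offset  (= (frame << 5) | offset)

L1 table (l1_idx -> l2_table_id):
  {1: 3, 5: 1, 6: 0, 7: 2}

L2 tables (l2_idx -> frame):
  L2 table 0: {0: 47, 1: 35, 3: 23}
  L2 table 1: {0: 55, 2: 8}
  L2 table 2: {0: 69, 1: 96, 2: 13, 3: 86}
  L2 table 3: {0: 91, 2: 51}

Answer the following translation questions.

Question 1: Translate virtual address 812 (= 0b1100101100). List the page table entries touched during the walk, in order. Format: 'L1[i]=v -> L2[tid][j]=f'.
vaddr = 812 = 0b1100101100
Split: l1_idx=6, l2_idx=1, offset=12

Answer: L1[6]=0 -> L2[0][1]=35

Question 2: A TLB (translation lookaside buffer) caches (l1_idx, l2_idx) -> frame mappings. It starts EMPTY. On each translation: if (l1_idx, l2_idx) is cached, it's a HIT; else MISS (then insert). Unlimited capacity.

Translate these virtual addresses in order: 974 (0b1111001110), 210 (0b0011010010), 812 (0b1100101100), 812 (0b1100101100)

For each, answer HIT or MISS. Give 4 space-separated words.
Answer: MISS MISS MISS HIT

Derivation:
vaddr=974: (7,2) not in TLB -> MISS, insert
vaddr=210: (1,2) not in TLB -> MISS, insert
vaddr=812: (6,1) not in TLB -> MISS, insert
vaddr=812: (6,1) in TLB -> HIT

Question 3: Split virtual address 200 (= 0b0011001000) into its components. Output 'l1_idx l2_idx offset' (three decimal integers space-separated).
Answer: 1 2 8

Derivation:
vaddr = 200 = 0b0011001000
  top 3 bits -> l1_idx = 1
  next 2 bits -> l2_idx = 2
  bottom 5 bits -> offset = 8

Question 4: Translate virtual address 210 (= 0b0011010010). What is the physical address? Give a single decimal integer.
Answer: 1650

Derivation:
vaddr = 210 = 0b0011010010
Split: l1_idx=1, l2_idx=2, offset=18
L1[1] = 3
L2[3][2] = 51
paddr = 51 * 32 + 18 = 1650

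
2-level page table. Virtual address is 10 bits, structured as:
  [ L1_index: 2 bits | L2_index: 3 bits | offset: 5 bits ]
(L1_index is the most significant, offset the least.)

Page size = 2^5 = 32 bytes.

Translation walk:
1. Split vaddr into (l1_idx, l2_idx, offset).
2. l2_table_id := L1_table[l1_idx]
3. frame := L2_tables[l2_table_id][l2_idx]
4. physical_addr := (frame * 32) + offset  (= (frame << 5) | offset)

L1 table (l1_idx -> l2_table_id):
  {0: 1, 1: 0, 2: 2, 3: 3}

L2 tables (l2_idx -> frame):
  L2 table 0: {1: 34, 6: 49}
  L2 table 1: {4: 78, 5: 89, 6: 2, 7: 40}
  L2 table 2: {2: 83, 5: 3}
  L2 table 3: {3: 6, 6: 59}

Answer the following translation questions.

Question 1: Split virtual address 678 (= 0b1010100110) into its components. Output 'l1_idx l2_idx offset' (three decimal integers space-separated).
vaddr = 678 = 0b1010100110
  top 2 bits -> l1_idx = 2
  next 3 bits -> l2_idx = 5
  bottom 5 bits -> offset = 6

Answer: 2 5 6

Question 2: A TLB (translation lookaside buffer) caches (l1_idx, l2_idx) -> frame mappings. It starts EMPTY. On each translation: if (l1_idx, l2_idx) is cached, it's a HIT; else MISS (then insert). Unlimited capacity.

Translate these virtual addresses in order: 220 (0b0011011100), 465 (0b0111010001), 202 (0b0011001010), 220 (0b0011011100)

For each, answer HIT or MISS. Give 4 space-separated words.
vaddr=220: (0,6) not in TLB -> MISS, insert
vaddr=465: (1,6) not in TLB -> MISS, insert
vaddr=202: (0,6) in TLB -> HIT
vaddr=220: (0,6) in TLB -> HIT

Answer: MISS MISS HIT HIT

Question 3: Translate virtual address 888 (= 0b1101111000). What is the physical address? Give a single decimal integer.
vaddr = 888 = 0b1101111000
Split: l1_idx=3, l2_idx=3, offset=24
L1[3] = 3
L2[3][3] = 6
paddr = 6 * 32 + 24 = 216

Answer: 216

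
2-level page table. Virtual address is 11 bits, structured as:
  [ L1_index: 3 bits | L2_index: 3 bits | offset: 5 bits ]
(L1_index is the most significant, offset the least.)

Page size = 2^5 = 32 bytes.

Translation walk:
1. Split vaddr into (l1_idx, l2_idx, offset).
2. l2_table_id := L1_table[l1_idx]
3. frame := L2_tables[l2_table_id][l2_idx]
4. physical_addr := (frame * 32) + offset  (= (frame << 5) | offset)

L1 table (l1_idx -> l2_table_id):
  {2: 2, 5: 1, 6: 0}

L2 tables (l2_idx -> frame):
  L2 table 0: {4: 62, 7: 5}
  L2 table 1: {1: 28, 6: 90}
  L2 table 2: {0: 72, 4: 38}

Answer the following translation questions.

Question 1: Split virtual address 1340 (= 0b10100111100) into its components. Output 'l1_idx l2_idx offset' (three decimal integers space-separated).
Answer: 5 1 28

Derivation:
vaddr = 1340 = 0b10100111100
  top 3 bits -> l1_idx = 5
  next 3 bits -> l2_idx = 1
  bottom 5 bits -> offset = 28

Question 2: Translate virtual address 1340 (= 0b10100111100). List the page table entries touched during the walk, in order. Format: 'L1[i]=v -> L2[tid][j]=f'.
vaddr = 1340 = 0b10100111100
Split: l1_idx=5, l2_idx=1, offset=28

Answer: L1[5]=1 -> L2[1][1]=28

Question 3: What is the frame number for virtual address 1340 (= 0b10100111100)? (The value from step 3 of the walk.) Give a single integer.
Answer: 28

Derivation:
vaddr = 1340: l1_idx=5, l2_idx=1
L1[5] = 1; L2[1][1] = 28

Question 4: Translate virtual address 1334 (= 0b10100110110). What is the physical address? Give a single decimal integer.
vaddr = 1334 = 0b10100110110
Split: l1_idx=5, l2_idx=1, offset=22
L1[5] = 1
L2[1][1] = 28
paddr = 28 * 32 + 22 = 918

Answer: 918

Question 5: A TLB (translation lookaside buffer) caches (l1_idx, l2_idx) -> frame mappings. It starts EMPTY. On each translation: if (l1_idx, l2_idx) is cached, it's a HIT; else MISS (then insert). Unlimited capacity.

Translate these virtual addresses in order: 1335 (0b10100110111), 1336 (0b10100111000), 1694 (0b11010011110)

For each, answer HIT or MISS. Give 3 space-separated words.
vaddr=1335: (5,1) not in TLB -> MISS, insert
vaddr=1336: (5,1) in TLB -> HIT
vaddr=1694: (6,4) not in TLB -> MISS, insert

Answer: MISS HIT MISS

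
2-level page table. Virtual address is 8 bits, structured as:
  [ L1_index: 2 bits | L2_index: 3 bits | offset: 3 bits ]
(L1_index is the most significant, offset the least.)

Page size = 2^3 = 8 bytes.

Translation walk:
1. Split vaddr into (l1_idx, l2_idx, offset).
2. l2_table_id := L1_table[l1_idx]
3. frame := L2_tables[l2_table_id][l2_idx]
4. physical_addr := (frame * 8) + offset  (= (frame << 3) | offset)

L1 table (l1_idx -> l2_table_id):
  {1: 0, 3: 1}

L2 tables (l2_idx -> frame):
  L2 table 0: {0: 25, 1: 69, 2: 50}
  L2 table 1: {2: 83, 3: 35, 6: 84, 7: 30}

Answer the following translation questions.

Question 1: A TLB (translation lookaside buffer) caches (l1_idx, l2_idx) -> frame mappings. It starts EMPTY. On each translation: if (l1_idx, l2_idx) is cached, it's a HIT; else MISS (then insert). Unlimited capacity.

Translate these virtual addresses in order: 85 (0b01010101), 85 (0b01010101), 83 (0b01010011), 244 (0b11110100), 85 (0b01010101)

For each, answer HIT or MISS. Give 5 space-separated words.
vaddr=85: (1,2) not in TLB -> MISS, insert
vaddr=85: (1,2) in TLB -> HIT
vaddr=83: (1,2) in TLB -> HIT
vaddr=244: (3,6) not in TLB -> MISS, insert
vaddr=85: (1,2) in TLB -> HIT

Answer: MISS HIT HIT MISS HIT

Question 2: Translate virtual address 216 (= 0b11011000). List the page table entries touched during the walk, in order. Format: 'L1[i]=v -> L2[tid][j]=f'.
Answer: L1[3]=1 -> L2[1][3]=35

Derivation:
vaddr = 216 = 0b11011000
Split: l1_idx=3, l2_idx=3, offset=0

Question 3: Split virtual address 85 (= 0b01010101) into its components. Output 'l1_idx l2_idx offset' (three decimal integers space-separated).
vaddr = 85 = 0b01010101
  top 2 bits -> l1_idx = 1
  next 3 bits -> l2_idx = 2
  bottom 3 bits -> offset = 5

Answer: 1 2 5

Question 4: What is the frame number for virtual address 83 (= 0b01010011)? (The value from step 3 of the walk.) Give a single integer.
Answer: 50

Derivation:
vaddr = 83: l1_idx=1, l2_idx=2
L1[1] = 0; L2[0][2] = 50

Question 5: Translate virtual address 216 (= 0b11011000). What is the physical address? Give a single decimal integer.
vaddr = 216 = 0b11011000
Split: l1_idx=3, l2_idx=3, offset=0
L1[3] = 1
L2[1][3] = 35
paddr = 35 * 8 + 0 = 280

Answer: 280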